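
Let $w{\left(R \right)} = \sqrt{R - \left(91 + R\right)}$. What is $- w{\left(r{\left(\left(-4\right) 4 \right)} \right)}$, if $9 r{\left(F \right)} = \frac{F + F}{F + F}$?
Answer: $- i \sqrt{91} \approx - 9.5394 i$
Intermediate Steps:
$r{\left(F \right)} = \frac{1}{9}$ ($r{\left(F \right)} = \frac{\left(F + F\right) \frac{1}{F + F}}{9} = \frac{2 F \frac{1}{2 F}}{9} = \frac{1}{9} \cdot 1 = \frac{1}{9}$)
$w{\left(R \right)} = i \sqrt{91}$ ($w{\left(R \right)} = \sqrt{-91} = i \sqrt{91}$)
$- w{\left(r{\left(\left(-4\right) 4 \right)} \right)} = - i \sqrt{91}$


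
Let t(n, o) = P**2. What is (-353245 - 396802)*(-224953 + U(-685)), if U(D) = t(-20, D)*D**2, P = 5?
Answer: -8629794766584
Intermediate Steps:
t(n, o) = 25 (t(n, o) = 5**2 = 25)
U(D) = 25*D**2
(-353245 - 396802)*(-224953 + U(-685)) = (-353245 - 396802)*(-224953 + 25*(-685)**2) = -750047*(-224953 + 25*469225) = -750047*(-224953 + 11730625) = -750047*11505672 = -8629794766584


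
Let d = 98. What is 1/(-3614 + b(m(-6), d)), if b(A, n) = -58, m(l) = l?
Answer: -1/3672 ≈ -0.00027233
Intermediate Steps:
1/(-3614 + b(m(-6), d)) = 1/(-3614 - 58) = 1/(-3672) = -1/3672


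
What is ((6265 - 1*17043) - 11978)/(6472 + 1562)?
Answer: -11378/4017 ≈ -2.8325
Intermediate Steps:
((6265 - 1*17043) - 11978)/(6472 + 1562) = ((6265 - 17043) - 11978)/8034 = (-10778 - 11978)*(1/8034) = -22756*1/8034 = -11378/4017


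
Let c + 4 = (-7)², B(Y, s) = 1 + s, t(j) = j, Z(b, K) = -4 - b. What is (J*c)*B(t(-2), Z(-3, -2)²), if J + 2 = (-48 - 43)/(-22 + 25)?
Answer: -2910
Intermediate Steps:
c = 45 (c = -4 + (-7)² = -4 + 49 = 45)
J = -97/3 (J = -2 + (-48 - 43)/(-22 + 25) = -2 - 91/3 = -97/3 ≈ -32.333)
(J*c)*B(t(-2), Z(-3, -2)²) = (-97/3*45)*(1 + (-4 - 1*(-3))²) = -1455*(1 + (-4 + 3)²) = -1455*(1 + (-1)²) = -1455*(1 + 1) = -1455*2 = -2910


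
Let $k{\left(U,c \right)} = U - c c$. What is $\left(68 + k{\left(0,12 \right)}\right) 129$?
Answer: $-9804$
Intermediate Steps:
$k{\left(U,c \right)} = U - c^{2}$
$\left(68 + k{\left(0,12 \right)}\right) 129 = \left(68 + \left(0 - 12^{2}\right)\right) 129 = \left(68 + \left(0 - 144\right)\right) 129 = \left(68 - 144\right) 129 = \left(-76\right) 129 = -9804$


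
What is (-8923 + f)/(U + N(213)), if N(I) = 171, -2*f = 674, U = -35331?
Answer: 463/1758 ≈ 0.26337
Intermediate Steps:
f = -337 (f = -1/2*674 = -337)
(-8923 + f)/(U + N(213)) = (-8923 - 337)/(-35331 + 171) = -9260/(-35160) = -9260*(-1/35160) = 463/1758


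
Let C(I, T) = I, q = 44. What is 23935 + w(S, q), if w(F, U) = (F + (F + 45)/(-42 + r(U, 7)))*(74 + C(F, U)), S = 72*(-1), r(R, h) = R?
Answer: 23764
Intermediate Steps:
S = -72
w(F, U) = (74 + F)*(F + (45 + F)/(-42 + U)) (w(F, U) = (F + (F + 45)/(-42 + U))*(74 + F) = (F + (45 + F)/(-42 + U))*(74 + F) = (74 + F)*(F + (45 + F)/(-42 + U)))
23935 + w(S, q) = 23935 + (3330 - 2989*(-72) - 41*(-72)**2 + 44*(-72)**2 + 74*(-72)*44)/(-42 + 44) = 23935 + (3330 + 215208 - 41*5184 + 44*5184 - 234432)/2 = 23935 + (3330 + 215208 - 212544 + 228096 - 234432)/2 = 23935 + (1/2)*(-342) = 23935 - 171 = 23764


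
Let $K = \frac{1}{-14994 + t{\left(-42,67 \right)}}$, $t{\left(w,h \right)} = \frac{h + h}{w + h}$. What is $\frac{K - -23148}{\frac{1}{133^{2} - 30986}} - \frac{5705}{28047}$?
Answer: $- \frac{3234862261615154117}{10509659652} \approx -3.078 \cdot 10^{8}$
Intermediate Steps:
$t{\left(w,h \right)} = \frac{2 h}{h + w}$
$K = - \frac{25}{374716}$ ($K = \frac{1}{-14994 + 2 \cdot 67 \frac{1}{67 - 42}} = \frac{1}{-14994 + 2 \cdot 67 \cdot \frac{1}{25}} = \frac{1}{-14994 + \frac{134}{25}} = \frac{1}{- \frac{374716}{25}} = - \frac{25}{374716} \approx -6.6717 \cdot 10^{-5}$)
$\frac{K - -23148}{\frac{1}{133^{2} - 30986}} - \frac{5705}{28047} = \frac{- \frac{25}{374716} - -23148}{\frac{1}{133^{2} - 30986}} - \frac{5705}{28047} = \frac{- \frac{25}{374716} + 23148}{\frac{1}{17689 - 30986}} - \frac{5705}{28047} = \frac{8673925943}{374716 \frac{1}{-13297}} - \frac{5705}{28047} = \frac{8673925943}{374716 \left(- \frac{1}{13297}\right)} - \frac{5705}{28047} = \frac{8673925943}{374716} \left(-13297\right) - \frac{5705}{28047} = - \frac{115337193264071}{374716} - \frac{5705}{28047} = - \frac{3234862261615154117}{10509659652}$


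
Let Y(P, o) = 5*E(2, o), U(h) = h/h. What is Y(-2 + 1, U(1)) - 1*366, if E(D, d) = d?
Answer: -361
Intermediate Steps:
U(h) = 1
Y(P, o) = 5*o
Y(-2 + 1, U(1)) - 1*366 = 5*1 - 1*366 = 5 - 366 = -361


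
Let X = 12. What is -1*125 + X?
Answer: -113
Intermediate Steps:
-1*125 + X = -1*125 + 12 = -125 + 12 = -113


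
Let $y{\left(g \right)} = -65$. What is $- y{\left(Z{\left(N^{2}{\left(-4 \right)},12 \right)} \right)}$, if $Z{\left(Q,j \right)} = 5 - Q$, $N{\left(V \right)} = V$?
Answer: $65$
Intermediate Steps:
$- y{\left(Z{\left(N^{2}{\left(-4 \right)},12 \right)} \right)} = \left(-1\right) \left(-65\right) = 65$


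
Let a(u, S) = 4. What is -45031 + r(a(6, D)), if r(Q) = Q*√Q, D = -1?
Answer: -45023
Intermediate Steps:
r(Q) = Q^(3/2)
-45031 + r(a(6, D)) = -45031 + 4^(3/2) = -45031 + 8 = -45023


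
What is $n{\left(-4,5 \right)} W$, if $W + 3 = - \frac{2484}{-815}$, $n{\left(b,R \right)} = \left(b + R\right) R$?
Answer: $\frac{39}{163} \approx 0.23926$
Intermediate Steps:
$n{\left(b,R \right)} = R \left(R + b\right)$ ($n{\left(b,R \right)} = \left(R + b\right) R = R \left(R + b\right)$)
$W = \frac{39}{815}$ ($W = -3 - \frac{2484}{-815} = -3 - - \frac{2484}{815} = -3 + \frac{2484}{815} = \frac{39}{815} \approx 0.047853$)
$n{\left(-4,5 \right)} W = 5 \left(5 - 4\right) \frac{39}{815} = 5 \cdot 1 \cdot \frac{39}{815} = 5 \cdot \frac{39}{815} = \frac{39}{163}$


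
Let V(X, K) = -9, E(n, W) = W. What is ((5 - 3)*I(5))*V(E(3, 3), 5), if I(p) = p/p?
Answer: -18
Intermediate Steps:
I(p) = 1
((5 - 3)*I(5))*V(E(3, 3), 5) = ((5 - 3)*1)*(-9) = (2*1)*(-9) = 2*(-9) = -18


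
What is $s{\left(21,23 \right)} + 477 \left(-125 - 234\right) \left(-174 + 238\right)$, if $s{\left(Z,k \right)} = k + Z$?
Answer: $-10959508$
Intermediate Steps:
$s{\left(Z,k \right)} = Z + k$
$s{\left(21,23 \right)} + 477 \left(-125 - 234\right) \left(-174 + 238\right) = \left(21 + 23\right) + 477 \left(-125 - 234\right) \left(-174 + 238\right) = 44 + 477 \left(\left(-359\right) 64\right) = 44 + 477 \left(-22976\right) = 44 - 10959552 = -10959508$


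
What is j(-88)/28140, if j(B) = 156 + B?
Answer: 17/7035 ≈ 0.0024165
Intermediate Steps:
j(-88)/28140 = (156 - 88)/28140 = 68*(1/28140) = 17/7035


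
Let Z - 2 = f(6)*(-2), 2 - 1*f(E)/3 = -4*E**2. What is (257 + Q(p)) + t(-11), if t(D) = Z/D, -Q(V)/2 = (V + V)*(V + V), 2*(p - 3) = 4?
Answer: 1501/11 ≈ 136.45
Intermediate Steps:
p = 5 (p = 3 + (1/2)*4 = 3 + 2 = 5)
f(E) = 6 + 12*E**2 (f(E) = 6 - (-12)*E**2 = 6 + 12*E**2)
Q(V) = -8*V**2 (Q(V) = -2*(V + V)*(V + V) = -2*2*V*2*V = -8*V**2)
Z = -874 (Z = 2 + (6 + 12*6**2)*(-2) = 2 + (6 + 12*36)*(-2) = 2 + (6 + 432)*(-2) = 2 + 438*(-2) = 2 - 876 = -874)
t(D) = -874/D
(257 + Q(p)) + t(-11) = (257 - 8*5**2) - 874/(-11) = (257 - 8*25) - 874*(-1/11) = (257 - 200) + 874/11 = 57 + 874/11 = 1501/11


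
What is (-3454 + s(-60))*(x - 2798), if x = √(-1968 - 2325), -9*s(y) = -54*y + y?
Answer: 31958756/3 - 34266*I*√53 ≈ 1.0653e+7 - 2.4946e+5*I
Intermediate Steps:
s(y) = 53*y/9 (s(y) = -(-54*y + y)/9 = -(-53)*y/9 = 53*y/9)
x = 9*I*√53 (x = √(-4293) = 9*I*√53 ≈ 65.521*I)
(-3454 + s(-60))*(x - 2798) = (-3454 + (53/9)*(-60))*(9*I*√53 - 2798) = (-3454 - 1060/3)*(-2798 + 9*I*√53) = -11422*(-2798 + 9*I*√53)/3 = 31958756/3 - 34266*I*√53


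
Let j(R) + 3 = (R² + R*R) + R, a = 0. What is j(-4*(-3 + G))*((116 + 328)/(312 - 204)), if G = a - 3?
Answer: 14467/3 ≈ 4822.3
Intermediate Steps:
G = -3 (G = 0 - 3 = -3)
j(R) = -3 + R + 2*R² (j(R) = -3 + ((R² + R*R) + R) = -3 + ((R² + R²) + R) = -3 + (2*R² + R) = -3 + (R + 2*R²) = -3 + R + 2*R²)
j(-4*(-3 + G))*((116 + 328)/(312 - 204)) = (-3 - 4*(-3 - 3) + 2*(-4*(-3 - 3))²)*((116 + 328)/(312 - 204)) = (-3 - 4*(-6) + 2*(-4*(-6))²)*(444/108) = (-3 + 24 + 2*24²)*(444*(1/108)) = (-3 + 24 + 2*576)*(37/9) = (-3 + 24 + 1152)*(37/9) = 1173*(37/9) = 14467/3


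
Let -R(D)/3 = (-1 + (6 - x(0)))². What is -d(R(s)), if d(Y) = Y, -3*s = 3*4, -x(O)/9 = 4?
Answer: 5043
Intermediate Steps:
x(O) = -36 (x(O) = -9*4 = -36)
s = -4 ≈ -4.0000
R(D) = -5043 (R(D) = -3*(-1 + (6 - 1*(-36)))² = -3*(-1 + (6 + 36))² = -3*(-1 + 42)² = -3*41² = -3*1681 = -5043)
-d(R(s)) = -1*(-5043) = 5043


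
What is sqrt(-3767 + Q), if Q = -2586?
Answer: I*sqrt(6353) ≈ 79.706*I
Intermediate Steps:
sqrt(-3767 + Q) = sqrt(-3767 - 2586) = sqrt(-6353) = I*sqrt(6353)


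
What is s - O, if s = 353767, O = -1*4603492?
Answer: 4957259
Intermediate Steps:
O = -4603492
s - O = 353767 - 1*(-4603492) = 353767 + 4603492 = 4957259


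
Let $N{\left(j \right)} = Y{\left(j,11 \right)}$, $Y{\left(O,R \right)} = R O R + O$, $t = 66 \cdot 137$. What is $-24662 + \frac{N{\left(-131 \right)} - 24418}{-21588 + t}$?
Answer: $- \frac{154684526}{6273} \approx -24659.0$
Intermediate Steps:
$t = 9042$
$Y{\left(O,R \right)} = O + O R^{2}$ ($Y{\left(O,R \right)} = O R R + O = O R^{2} + O = O + O R^{2}$)
$N{\left(j \right)} = 122 j$ ($N{\left(j \right)} = j \left(1 + 11^{2}\right) = j \left(1 + 121\right) = j 122 = 122 j$)
$-24662 + \frac{N{\left(-131 \right)} - 24418}{-21588 + t} = -24662 + \frac{122 \left(-131\right) - 24418}{-21588 + 9042} = -24662 + \frac{-15982 - 24418}{-12546} = -24662 - - \frac{20200}{6273} = -24662 + \frac{20200}{6273} = - \frac{154684526}{6273}$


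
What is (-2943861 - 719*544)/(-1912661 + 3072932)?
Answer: -3334997/1160271 ≈ -2.8743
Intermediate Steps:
(-2943861 - 719*544)/(-1912661 + 3072932) = (-2943861 - 391136)/1160271 = -3334997*1/1160271 = -3334997/1160271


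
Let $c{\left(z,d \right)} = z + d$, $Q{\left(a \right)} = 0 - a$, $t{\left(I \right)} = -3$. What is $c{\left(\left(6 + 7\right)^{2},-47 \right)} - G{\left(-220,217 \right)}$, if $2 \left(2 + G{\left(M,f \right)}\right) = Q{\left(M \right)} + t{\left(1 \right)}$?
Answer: $\frac{31}{2} \approx 15.5$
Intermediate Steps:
$Q{\left(a \right)} = - a$
$c{\left(z,d \right)} = d + z$
$G{\left(M,f \right)} = - \frac{7}{2} - \frac{M}{2}$ ($G{\left(M,f \right)} = -2 + \frac{- M - 3}{2} = -2 + \frac{-3 - M}{2} = -2 - \left(\frac{3}{2} + \frac{M}{2}\right) = - \frac{7}{2} - \frac{M}{2}$)
$c{\left(\left(6 + 7\right)^{2},-47 \right)} - G{\left(-220,217 \right)} = \left(-47 + \left(6 + 7\right)^{2}\right) - \left(- \frac{7}{2} - -110\right) = \left(-47 + 13^{2}\right) - \left(- \frac{7}{2} + 110\right) = \left(-47 + 169\right) - \frac{213}{2} = 122 - \frac{213}{2} = \frac{31}{2}$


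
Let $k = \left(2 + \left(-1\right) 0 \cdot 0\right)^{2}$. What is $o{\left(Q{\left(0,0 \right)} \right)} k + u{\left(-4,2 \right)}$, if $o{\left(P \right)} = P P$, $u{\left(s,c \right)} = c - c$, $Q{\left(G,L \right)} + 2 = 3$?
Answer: $4$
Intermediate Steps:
$Q{\left(G,L \right)} = 1$ ($Q{\left(G,L \right)} = -2 + 3 = 1$)
$u{\left(s,c \right)} = 0$
$o{\left(P \right)} = P^{2}$
$k = 4$ ($k = \left(2 + 0 \cdot 0\right)^{2} = \left(2 + 0\right)^{2} = 2^{2} = 4$)
$o{\left(Q{\left(0,0 \right)} \right)} k + u{\left(-4,2 \right)} = 1^{2} \cdot 4 + 0 = 1 \cdot 4 + 0 = 4 + 0 = 4$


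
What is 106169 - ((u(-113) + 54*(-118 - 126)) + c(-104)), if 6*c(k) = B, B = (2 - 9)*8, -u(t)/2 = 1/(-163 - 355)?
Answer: 92738314/777 ≈ 1.1935e+5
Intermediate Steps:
u(t) = 1/259 (u(t) = -2/(-163 - 355) = -2/(-518) = -2*(-1/518) = 1/259)
B = -56 (B = -7*8 = -56)
c(k) = -28/3 (c(k) = (⅙)*(-56) = -28/3)
106169 - ((u(-113) + 54*(-118 - 126)) + c(-104)) = 106169 - ((1/259 + 54*(-118 - 126)) - 28/3) = 106169 - ((1/259 + 54*(-244)) - 28/3) = 106169 - ((1/259 - 13176) - 28/3) = 106169 - (-3412583/259 - 28/3) = 106169 - 1*(-10245001/777) = 106169 + 10245001/777 = 92738314/777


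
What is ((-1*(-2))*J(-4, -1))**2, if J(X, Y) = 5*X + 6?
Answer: 784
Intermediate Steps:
J(X, Y) = 6 + 5*X
((-1*(-2))*J(-4, -1))**2 = ((-1*(-2))*(6 + 5*(-4)))**2 = (2*(6 - 20))**2 = (2*(-14))**2 = (-28)**2 = 784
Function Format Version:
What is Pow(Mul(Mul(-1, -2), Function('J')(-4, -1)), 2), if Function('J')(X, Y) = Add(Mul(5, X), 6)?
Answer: 784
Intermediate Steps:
Function('J')(X, Y) = Add(6, Mul(5, X))
Pow(Mul(Mul(-1, -2), Function('J')(-4, -1)), 2) = Pow(Mul(Mul(-1, -2), Add(6, Mul(5, -4))), 2) = Pow(Mul(2, Add(6, -20)), 2) = Pow(Mul(2, -14), 2) = Pow(-28, 2) = 784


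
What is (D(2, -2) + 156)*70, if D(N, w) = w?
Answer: 10780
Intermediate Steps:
(D(2, -2) + 156)*70 = (-2 + 156)*70 = 154*70 = 10780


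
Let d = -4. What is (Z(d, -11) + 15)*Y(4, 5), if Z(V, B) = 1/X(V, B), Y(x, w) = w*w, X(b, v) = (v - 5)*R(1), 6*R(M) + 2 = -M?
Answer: 3025/8 ≈ 378.13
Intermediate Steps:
R(M) = -1/3 - M/6 (R(M) = -1/3 + (-M)/6 = -1/3 - M/6)
X(b, v) = 5/2 - v/2 (X(b, v) = (v - 5)*(-1/3 - 1/6*1) = (-5 + v)*(-1/3 - 1/6) = (-5 + v)*(-1/2) = 5/2 - v/2)
Y(x, w) = w**2
Z(V, B) = 1/(5/2 - B/2)
(Z(d, -11) + 15)*Y(4, 5) = (-2/(-5 - 11) + 15)*5**2 = (-2/(-16) + 15)*25 = (-2*(-1/16) + 15)*25 = (1/8 + 15)*25 = (121/8)*25 = 3025/8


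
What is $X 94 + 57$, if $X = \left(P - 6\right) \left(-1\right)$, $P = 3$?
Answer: $339$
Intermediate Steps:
$X = 3$ ($X = \left(3 - 6\right) \left(-1\right) = \left(-3\right) \left(-1\right) = 3$)
$X 94 + 57 = 3 \cdot 94 + 57 = 282 + 57 = 339$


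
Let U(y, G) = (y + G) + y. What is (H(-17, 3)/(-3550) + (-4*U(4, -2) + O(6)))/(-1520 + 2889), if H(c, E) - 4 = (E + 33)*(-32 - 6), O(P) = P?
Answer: -31268/2429975 ≈ -0.012868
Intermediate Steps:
U(y, G) = G + 2*y (U(y, G) = (G + y) + y = G + 2*y)
H(c, E) = -1250 - 38*E (H(c, E) = 4 + (E + 33)*(-32 - 6) = 4 + (33 + E)*(-38) = 4 + (-1254 - 38*E) = -1250 - 38*E)
(H(-17, 3)/(-3550) + (-4*U(4, -2) + O(6)))/(-1520 + 2889) = ((-1250 - 38*3)/(-3550) + (-4*(-2 + 2*4) + 6))/(-1520 + 2889) = ((-1250 - 114)*(-1/3550) + (-4*(-2 + 8) + 6))/1369 = (-1364*(-1/3550) + (-4*6 + 6))*(1/1369) = (682/1775 + (-24 + 6))*(1/1369) = (682/1775 - 18)*(1/1369) = -31268/1775*1/1369 = -31268/2429975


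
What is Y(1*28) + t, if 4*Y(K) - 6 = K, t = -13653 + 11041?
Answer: -5207/2 ≈ -2603.5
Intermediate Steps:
t = -2612
Y(K) = 3/2 + K/4
Y(1*28) + t = (3/2 + (1*28)/4) - 2612 = (3/2 + (¼)*28) - 2612 = (3/2 + 7) - 2612 = 17/2 - 2612 = -5207/2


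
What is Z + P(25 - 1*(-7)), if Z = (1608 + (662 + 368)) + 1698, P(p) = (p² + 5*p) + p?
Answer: 5552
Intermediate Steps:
P(p) = p² + 6*p
Z = 4336 (Z = (1608 + 1030) + 1698 = 2638 + 1698 = 4336)
Z + P(25 - 1*(-7)) = 4336 + (25 - 1*(-7))*(6 + (25 - 1*(-7))) = 4336 + (25 + 7)*(6 + (25 + 7)) = 4336 + 32*(6 + 32) = 4336 + 32*38 = 4336 + 1216 = 5552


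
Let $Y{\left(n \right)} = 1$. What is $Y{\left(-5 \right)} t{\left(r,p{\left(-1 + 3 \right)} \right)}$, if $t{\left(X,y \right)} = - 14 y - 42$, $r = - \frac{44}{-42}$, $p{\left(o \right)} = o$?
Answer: $-70$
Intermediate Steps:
$r = \frac{22}{21}$ ($r = \left(-44\right) \left(- \frac{1}{42}\right) = \frac{22}{21} \approx 1.0476$)
$t{\left(X,y \right)} = -42 - 14 y$
$Y{\left(-5 \right)} t{\left(r,p{\left(-1 + 3 \right)} \right)} = 1 \left(-42 - 14 \left(-1 + 3\right)\right) = 1 \left(-42 - 28\right) = 1 \left(-70\right) = -70$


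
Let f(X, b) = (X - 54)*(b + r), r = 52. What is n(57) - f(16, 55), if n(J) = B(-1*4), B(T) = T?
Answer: 4062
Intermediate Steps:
n(J) = -4 (n(J) = -1*4 = -4)
f(X, b) = (-54 + X)*(52 + b) (f(X, b) = (X - 54)*(b + 52) = (-54 + X)*(52 + b))
n(57) - f(16, 55) = -4 - (-2808 - 54*55 + 52*16 + 16*55) = -4 - (-2808 - 2970 + 832 + 880) = -4 - 1*(-4066) = -4 + 4066 = 4062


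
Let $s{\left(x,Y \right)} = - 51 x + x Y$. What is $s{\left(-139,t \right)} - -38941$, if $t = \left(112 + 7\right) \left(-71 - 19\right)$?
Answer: $1534720$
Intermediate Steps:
$t = -10710$ ($t = 119 \left(-90\right) = -10710$)
$s{\left(x,Y \right)} = - 51 x + Y x$
$s{\left(-139,t \right)} - -38941 = - 139 \left(-51 - 10710\right) - -38941 = \left(-139\right) \left(-10761\right) + 38941 = 1495779 + 38941 = 1534720$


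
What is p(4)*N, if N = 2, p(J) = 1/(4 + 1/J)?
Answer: 8/17 ≈ 0.47059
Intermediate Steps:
p(4)*N = (4/(1 + 4*4))*2 = (4/(1 + 16))*2 = (4/17)*2 = 8/17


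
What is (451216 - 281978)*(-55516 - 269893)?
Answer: -55071568342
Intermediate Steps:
(451216 - 281978)*(-55516 - 269893) = 169238*(-325409) = -55071568342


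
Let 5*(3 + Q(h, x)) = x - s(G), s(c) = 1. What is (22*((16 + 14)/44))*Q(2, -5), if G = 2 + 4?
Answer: -63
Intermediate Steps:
G = 6
Q(h, x) = -16/5 + x/5 (Q(h, x) = -3 + (x - 1*1)/5 = -3 + (x - 1)/5 = -3 + (-1 + x)/5 = -3 + (-⅕ + x/5) = -16/5 + x/5)
(22*((16 + 14)/44))*Q(2, -5) = (22*((16 + 14)/44))*(-16/5 + (⅕)*(-5)) = (22*(30*(1/44)))*(-16/5 - 1) = (22*(15/22))*(-21/5) = 15*(-21/5) = -63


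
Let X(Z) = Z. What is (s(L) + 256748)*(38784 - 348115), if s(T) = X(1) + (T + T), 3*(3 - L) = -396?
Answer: -79503944289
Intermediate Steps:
L = 135 (L = 3 - ⅓*(-396) = 3 + 132 = 135)
s(T) = 1 + 2*T (s(T) = 1 + (T + T) = 1 + 2*T)
(s(L) + 256748)*(38784 - 348115) = ((1 + 2*135) + 256748)*(38784 - 348115) = ((1 + 270) + 256748)*(-309331) = (271 + 256748)*(-309331) = 257019*(-309331) = -79503944289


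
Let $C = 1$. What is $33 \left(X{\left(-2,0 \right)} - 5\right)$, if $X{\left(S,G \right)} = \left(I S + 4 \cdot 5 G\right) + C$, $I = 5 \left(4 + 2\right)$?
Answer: $-2112$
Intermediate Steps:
$I = 30$ ($I = 5 \cdot 6 = 30$)
$X{\left(S,G \right)} = 1 + 20 G + 30 S$ ($X{\left(S,G \right)} = \left(30 S + 4 \cdot 5 G\right) + 1 = \left(30 S + 20 G\right) + 1 = \left(20 G + 30 S\right) + 1 = 1 + 20 G + 30 S$)
$33 \left(X{\left(-2,0 \right)} - 5\right) = 33 \left(\left(1 + 20 \cdot 0 + 30 \left(-2\right)\right) - 5\right) = 33 \left(\left(1 + 0 - 60\right) - 5\right) = 33 \left(-59 - 5\right) = 33 \left(-64\right) = -2112$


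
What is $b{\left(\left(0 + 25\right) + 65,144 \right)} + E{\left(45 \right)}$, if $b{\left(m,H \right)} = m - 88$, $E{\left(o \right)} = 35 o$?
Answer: $1577$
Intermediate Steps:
$b{\left(m,H \right)} = -88 + m$
$b{\left(\left(0 + 25\right) + 65,144 \right)} + E{\left(45 \right)} = \left(-88 + \left(\left(0 + 25\right) + 65\right)\right) + 35 \cdot 45 = \left(-88 + \left(25 + 65\right)\right) + 1575 = \left(-88 + 90\right) + 1575 = 2 + 1575 = 1577$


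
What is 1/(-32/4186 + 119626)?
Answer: 2093/250377202 ≈ 8.3594e-6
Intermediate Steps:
1/(-32/4186 + 119626) = 1/(-32*1/4186 + 119626) = 1/(-16/2093 + 119626) = 1/(250377202/2093) = 2093/250377202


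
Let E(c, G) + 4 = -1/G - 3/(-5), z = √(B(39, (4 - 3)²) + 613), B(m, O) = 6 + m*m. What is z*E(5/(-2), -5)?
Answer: -32*√535/5 ≈ -148.03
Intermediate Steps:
B(m, O) = 6 + m²
z = 2*√535 (z = √((6 + 39²) + 613) = √((6 + 1521) + 613) = √(1527 + 613) = √2140 = 2*√535 ≈ 46.260)
E(c, G) = -17/5 - 1/G (E(c, G) = -4 + (-1/G - 3/(-5)) = -4 + (-1/G - 3*(-⅕)) = -4 + (-1/G + ⅗) = -4 + (⅗ - 1/G) = -17/5 - 1/G)
z*E(5/(-2), -5) = (2*√535)*(-17/5 - 1/(-5)) = (2*√535)*(-17/5 - 1*(-⅕)) = (2*√535)*(-17/5 + ⅕) = (2*√535)*(-16/5) = -32*√535/5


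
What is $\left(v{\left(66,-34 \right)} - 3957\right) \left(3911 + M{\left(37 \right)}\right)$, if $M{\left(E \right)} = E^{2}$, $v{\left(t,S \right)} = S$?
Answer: $-21072480$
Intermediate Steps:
$\left(v{\left(66,-34 \right)} - 3957\right) \left(3911 + M{\left(37 \right)}\right) = \left(-34 - 3957\right) \left(3911 + 37^{2}\right) = - 3991 \left(3911 + 1369\right) = \left(-3991\right) 5280 = -21072480$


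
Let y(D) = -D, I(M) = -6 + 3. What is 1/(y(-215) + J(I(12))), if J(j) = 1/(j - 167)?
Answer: 170/36549 ≈ 0.0046513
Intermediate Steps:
I(M) = -3
J(j) = 1/(-167 + j)
1/(y(-215) + J(I(12))) = 1/(-1*(-215) + 1/(-167 - 3)) = 1/(215 + 1/(-170)) = 1/(215 - 1/170) = 1/(36549/170) = 170/36549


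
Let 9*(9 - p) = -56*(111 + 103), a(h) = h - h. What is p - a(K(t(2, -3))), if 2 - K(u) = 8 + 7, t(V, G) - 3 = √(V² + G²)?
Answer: 12065/9 ≈ 1340.6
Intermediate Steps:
t(V, G) = 3 + √(G² + V²) (t(V, G) = 3 + √(V² + G²) = 3 + √(G² + V²))
K(u) = -13 (K(u) = 2 - (8 + 7) = 2 - 1*15 = 2 - 15 = -13)
a(h) = 0
p = 12065/9 (p = 9 - (-56)*(111 + 103)/9 = 9 - (-56)*214/9 = 9 - ⅑*(-11984) = 9 + 11984/9 = 12065/9 ≈ 1340.6)
p - a(K(t(2, -3))) = 12065/9 - 1*0 = 12065/9 + 0 = 12065/9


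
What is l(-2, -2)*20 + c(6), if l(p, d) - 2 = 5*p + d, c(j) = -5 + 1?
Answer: -204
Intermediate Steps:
c(j) = -4
l(p, d) = 2 + d + 5*p (l(p, d) = 2 + (5*p + d) = 2 + (d + 5*p) = 2 + d + 5*p)
l(-2, -2)*20 + c(6) = (2 - 2 + 5*(-2))*20 - 4 = (2 - 2 - 10)*20 - 4 = -10*20 - 4 = -200 - 4 = -204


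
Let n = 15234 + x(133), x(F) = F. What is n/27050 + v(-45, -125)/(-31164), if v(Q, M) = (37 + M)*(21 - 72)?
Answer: 29791399/70248850 ≈ 0.42408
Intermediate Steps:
v(Q, M) = -1887 - 51*M (v(Q, M) = (37 + M)*(-51) = -1887 - 51*M)
n = 15367 (n = 15234 + 133 = 15367)
n/27050 + v(-45, -125)/(-31164) = 15367/27050 + (-1887 - 51*(-125))/(-31164) = 15367*(1/27050) + (-1887 + 6375)*(-1/31164) = 15367/27050 + 4488*(-1/31164) = 15367/27050 - 374/2597 = 29791399/70248850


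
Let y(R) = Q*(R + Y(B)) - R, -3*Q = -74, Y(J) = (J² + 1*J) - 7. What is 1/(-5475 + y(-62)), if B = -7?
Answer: -1/6079 ≈ -0.00016450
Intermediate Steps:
Y(J) = -7 + J + J² (Y(J) = (J² + J) - 7 = (J + J²) - 7 = -7 + J + J²)
Q = 74/3 (Q = -⅓*(-74) = 74/3 ≈ 24.667)
y(R) = 2590/3 + 71*R/3 (y(R) = 74*(R + (-7 - 7 + (-7)²))/3 - R = 74*(R + (-7 - 7 + 49))/3 - R = 74*(R + 35)/3 - R = 74*(35 + R)/3 - R = (2590/3 + 74*R/3) - R = 2590/3 + 71*R/3)
1/(-5475 + y(-62)) = 1/(-5475 + (2590/3 + (71/3)*(-62))) = 1/(-5475 + (2590/3 - 4402/3)) = 1/(-5475 - 604) = 1/(-6079) = -1/6079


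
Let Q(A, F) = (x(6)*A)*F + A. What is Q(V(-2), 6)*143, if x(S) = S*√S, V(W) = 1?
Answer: 143 + 5148*√6 ≈ 12753.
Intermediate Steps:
x(S) = S^(3/2)
Q(A, F) = A + 6*A*F*√6 (Q(A, F) = (6^(3/2)*A)*F + A = ((6*√6)*A)*F + A = (6*A*√6)*F + A = 6*A*F*√6 + A = A + 6*A*F*√6)
Q(V(-2), 6)*143 = (1*(1 + 6*6*√6))*143 = (1*(1 + 36*√6))*143 = (1 + 36*√6)*143 = 143 + 5148*√6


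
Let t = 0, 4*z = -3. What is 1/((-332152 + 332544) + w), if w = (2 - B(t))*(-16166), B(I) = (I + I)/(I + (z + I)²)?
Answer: -1/31940 ≈ -3.1309e-5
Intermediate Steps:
z = -¾ (z = (¼)*(-3) = -¾ ≈ -0.75000)
B(I) = 2*I/(I + (-¾ + I)²) (B(I) = (I + I)/(I + (-¾ + I)²) = (2*I)/(I + (-¾ + I)²) = 2*I/(I + (-¾ + I)²))
w = -32332 (w = (2 - 32*0/((-3 + 4*0)² + 16*0))*(-16166) = (2 - 32*0/((-3 + 0)² + 0))*(-16166) = (2 - 32*0/((-3)² + 0))*(-16166) = (2 - 32*0/(9 + 0))*(-16166) = (2 - 32*0/9)*(-16166) = (2 - 1*0)*(-16166) = (2 + 0)*(-16166) = 2*(-16166) = -32332)
1/((-332152 + 332544) + w) = 1/((-332152 + 332544) - 32332) = 1/(392 - 32332) = 1/(-31940) = -1/31940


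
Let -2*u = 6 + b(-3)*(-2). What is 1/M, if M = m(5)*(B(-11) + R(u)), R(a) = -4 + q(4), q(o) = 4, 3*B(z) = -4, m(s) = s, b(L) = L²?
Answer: -3/20 ≈ -0.15000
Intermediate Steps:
B(z) = -4/3 (B(z) = (⅓)*(-4) = -4/3)
u = 6 (u = -(6 + (-3)²*(-2))/2 = -(6 + 9*(-2))/2 = -(6 - 18)/2 = -½*(-12) = 6)
R(a) = 0 (R(a) = -4 + 4 = 0)
M = -20/3 (M = 5*(-4/3 + 0) = 5*(-4/3) = -20/3 ≈ -6.6667)
1/M = 1/(-20/3) = -3/20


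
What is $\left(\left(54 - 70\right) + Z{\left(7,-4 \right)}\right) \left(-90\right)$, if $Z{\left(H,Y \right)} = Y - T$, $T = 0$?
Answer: $1800$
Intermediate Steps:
$Z{\left(H,Y \right)} = Y$ ($Z{\left(H,Y \right)} = Y - 0 = Y + 0 = Y$)
$\left(\left(54 - 70\right) + Z{\left(7,-4 \right)}\right) \left(-90\right) = \left(\left(54 - 70\right) - 4\right) \left(-90\right) = \left(-16 - 4\right) \left(-90\right) = \left(-20\right) \left(-90\right) = 1800$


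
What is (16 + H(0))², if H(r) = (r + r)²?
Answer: 256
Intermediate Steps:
H(r) = 4*r² (H(r) = (2*r)² = 4*r²)
(16 + H(0))² = (16 + 4*0²)² = (16 + 4*0)² = (16 + 0)² = 16² = 256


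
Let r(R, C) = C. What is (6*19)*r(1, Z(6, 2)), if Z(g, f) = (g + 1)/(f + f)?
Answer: 399/2 ≈ 199.50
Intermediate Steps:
Z(g, f) = (1 + g)/(2*f) (Z(g, f) = (1 + g)/((2*f)) = (1 + g)*(1/(2*f)) = (1 + g)/(2*f))
(6*19)*r(1, Z(6, 2)) = (6*19)*((1/2)*(1 + 6)/2) = 114*((1/2)*(1/2)*7) = 114*(7/4) = 399/2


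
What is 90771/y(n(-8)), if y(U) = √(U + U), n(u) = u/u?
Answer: 90771*√2/2 ≈ 64185.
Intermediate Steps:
n(u) = 1
y(U) = √2*√U (y(U) = √(2*U) = √2*√U)
90771/y(n(-8)) = 90771/((√2*√1)) = 90771/((√2*1)) = 90771/(√2) = 90771*(√2/2) = 90771*√2/2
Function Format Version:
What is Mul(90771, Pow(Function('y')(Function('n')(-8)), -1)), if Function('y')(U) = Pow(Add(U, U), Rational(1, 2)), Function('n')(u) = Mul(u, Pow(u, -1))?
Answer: Mul(Rational(90771, 2), Pow(2, Rational(1, 2))) ≈ 64185.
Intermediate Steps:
Function('n')(u) = 1
Function('y')(U) = Mul(Pow(2, Rational(1, 2)), Pow(U, Rational(1, 2))) (Function('y')(U) = Pow(Mul(2, U), Rational(1, 2)) = Mul(Pow(2, Rational(1, 2)), Pow(U, Rational(1, 2))))
Mul(90771, Pow(Function('y')(Function('n')(-8)), -1)) = Mul(90771, Pow(Mul(Pow(2, Rational(1, 2)), Pow(1, Rational(1, 2))), -1)) = Mul(90771, Pow(Mul(Pow(2, Rational(1, 2)), 1), -1)) = Mul(90771, Pow(Pow(2, Rational(1, 2)), -1)) = Mul(90771, Mul(Rational(1, 2), Pow(2, Rational(1, 2)))) = Mul(Rational(90771, 2), Pow(2, Rational(1, 2)))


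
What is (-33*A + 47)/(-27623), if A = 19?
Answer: 580/27623 ≈ 0.020997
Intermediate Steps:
(-33*A + 47)/(-27623) = (-33*19 + 47)/(-27623) = (-627 + 47)*(-1/27623) = -580*(-1/27623) = 580/27623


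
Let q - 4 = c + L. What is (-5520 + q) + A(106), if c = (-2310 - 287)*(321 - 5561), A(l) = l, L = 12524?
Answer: 13615394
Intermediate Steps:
c = 13608280 (c = -2597*(-5240) = 13608280)
q = 13620808 (q = 4 + (13608280 + 12524) = 4 + 13620804 = 13620808)
(-5520 + q) + A(106) = (-5520 + 13620808) + 106 = 13615288 + 106 = 13615394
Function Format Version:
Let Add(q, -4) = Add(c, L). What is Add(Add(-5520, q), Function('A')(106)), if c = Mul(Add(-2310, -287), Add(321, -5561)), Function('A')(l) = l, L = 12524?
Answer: 13615394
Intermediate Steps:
c = 13608280 (c = Mul(-2597, -5240) = 13608280)
q = 13620808 (q = Add(4, Add(13608280, 12524)) = Add(4, 13620804) = 13620808)
Add(Add(-5520, q), Function('A')(106)) = Add(Add(-5520, 13620808), 106) = Add(13615288, 106) = 13615394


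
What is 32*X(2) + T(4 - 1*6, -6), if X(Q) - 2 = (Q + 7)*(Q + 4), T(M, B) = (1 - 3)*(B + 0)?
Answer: 1804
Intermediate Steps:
T(M, B) = -2*B
X(Q) = 2 + (4 + Q)*(7 + Q) (X(Q) = 2 + (Q + 7)*(Q + 4) = 2 + (7 + Q)*(4 + Q) = 2 + (4 + Q)*(7 + Q))
32*X(2) + T(4 - 1*6, -6) = 32*(30 + 2² + 11*2) - 2*(-6) = 32*(30 + 4 + 22) + 12 = 32*56 + 12 = 1792 + 12 = 1804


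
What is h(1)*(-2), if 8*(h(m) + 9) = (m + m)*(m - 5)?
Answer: 20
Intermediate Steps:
h(m) = -9 + m*(-5 + m)/4 (h(m) = -9 + ((m + m)*(m - 5))/8 = -9 + ((2*m)*(-5 + m))/8 = -9 + (2*m*(-5 + m))/8 = -9 + m*(-5 + m)/4)
h(1)*(-2) = (-9 - 5/4*1 + (¼)*1²)*(-2) = (-9 - 5/4 + (¼)*1)*(-2) = (-9 - 5/4 + ¼)*(-2) = -10*(-2) = 20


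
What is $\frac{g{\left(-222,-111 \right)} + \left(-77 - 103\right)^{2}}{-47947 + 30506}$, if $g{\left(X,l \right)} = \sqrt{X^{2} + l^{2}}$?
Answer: $- \frac{32400}{17441} - \frac{111 \sqrt{5}}{17441} \approx -1.8719$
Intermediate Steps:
$\frac{g{\left(-222,-111 \right)} + \left(-77 - 103\right)^{2}}{-47947 + 30506} = \frac{\sqrt{\left(-222\right)^{2} + \left(-111\right)^{2}} + \left(-77 - 103\right)^{2}}{-47947 + 30506} = \frac{\sqrt{49284 + 12321} + \left(-180\right)^{2}}{-17441} = \left(\sqrt{61605} + 32400\right) \left(- \frac{1}{17441}\right) = \left(111 \sqrt{5} + 32400\right) \left(- \frac{1}{17441}\right) = \left(32400 + 111 \sqrt{5}\right) \left(- \frac{1}{17441}\right) = - \frac{32400}{17441} - \frac{111 \sqrt{5}}{17441}$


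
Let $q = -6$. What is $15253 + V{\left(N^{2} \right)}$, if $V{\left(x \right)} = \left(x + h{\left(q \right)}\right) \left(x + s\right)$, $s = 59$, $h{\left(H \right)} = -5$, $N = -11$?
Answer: $36133$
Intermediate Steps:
$V{\left(x \right)} = \left(-5 + x\right) \left(59 + x\right)$ ($V{\left(x \right)} = \left(x - 5\right) \left(x + 59\right) = \left(-5 + x\right) \left(59 + x\right)$)
$15253 + V{\left(N^{2} \right)} = 15253 + \left(-295 + \left(\left(-11\right)^{2}\right)^{2} + 54 \left(-11\right)^{2}\right) = 15253 + \left(-295 + 121^{2} + 54 \cdot 121\right) = 15253 + \left(-295 + 14641 + 6534\right) = 15253 + 20880 = 36133$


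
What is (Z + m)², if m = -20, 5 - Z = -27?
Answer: 144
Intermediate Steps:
Z = 32 (Z = 5 - 1*(-27) = 5 + 27 = 32)
(Z + m)² = (32 - 20)² = 12² = 144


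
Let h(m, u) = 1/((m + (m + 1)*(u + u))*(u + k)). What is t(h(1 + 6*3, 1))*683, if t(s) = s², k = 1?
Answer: 683/13924 ≈ 0.049052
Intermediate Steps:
h(m, u) = 1/((1 + u)*(m + 2*u*(1 + m))) (h(m, u) = 1/((m + (m + 1)*(u + u))*(u + 1)) = 1/((m + (1 + m)*(2*u))*(1 + u)) = 1/((m + 2*u*(1 + m))*(1 + u)) = 1/((1 + u)*(m + 2*u*(1 + m))))
t(h(1 + 6*3, 1))*683 = (1/((1 + 6*3) + 2*1 + 2*1² + 2*(1 + 6*3)*1² + 3*(1 + 6*3)*1))²*683 = (1/((1 + 18) + 2 + 2*1 + 2*(1 + 18)*1 + 3*(1 + 18)*1))²*683 = (1/(19 + 2 + 2 + 2*19*1 + 3*19*1))²*683 = (1/(19 + 2 + 2 + 38 + 57))²*683 = (1/118)²*683 = (1/13924)*683 = 683/13924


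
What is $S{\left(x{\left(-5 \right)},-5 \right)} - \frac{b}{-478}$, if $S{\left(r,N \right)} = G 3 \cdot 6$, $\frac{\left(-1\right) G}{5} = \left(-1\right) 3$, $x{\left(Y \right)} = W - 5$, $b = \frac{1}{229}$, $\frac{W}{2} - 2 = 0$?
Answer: $\frac{29554741}{109462} \approx 270.0$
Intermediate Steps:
$W = 4$ ($W = 4 + 2 \cdot 0 = 4 + 0 = 4$)
$b = \frac{1}{229} \approx 0.0043668$
$x{\left(Y \right)} = -1$ ($x{\left(Y \right)} = 4 - 5 = -1$)
$G = 15$ ($G = - 5 \left(\left(-1\right) 3\right) = \left(-5\right) \left(-3\right) = 15$)
$S{\left(r,N \right)} = 270$ ($S{\left(r,N \right)} = 15 \cdot 3 \cdot 6 = 45 \cdot 6 = 270$)
$S{\left(x{\left(-5 \right)},-5 \right)} - \frac{b}{-478} = 270 - \frac{1}{229 \left(-478\right)} = 270 - \frac{1}{229} \left(- \frac{1}{478}\right) = 270 - - \frac{1}{109462} = 270 + \frac{1}{109462} = \frac{29554741}{109462}$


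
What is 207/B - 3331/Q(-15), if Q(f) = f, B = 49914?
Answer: 18474071/83190 ≈ 222.07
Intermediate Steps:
207/B - 3331/Q(-15) = 207/49914 - 3331/(-15) = 207*(1/49914) - 3331*(-1/15) = 23/5546 + 3331/15 = 18474071/83190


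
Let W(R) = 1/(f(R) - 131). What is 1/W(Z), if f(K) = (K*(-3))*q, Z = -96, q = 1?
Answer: 157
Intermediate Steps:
f(K) = -3*K (f(K) = (K*(-3))*1 = -3*K*1 = -3*K)
W(R) = 1/(-131 - 3*R) (W(R) = 1/(-3*R - 131) = 1/(-131 - 3*R))
1/W(Z) = 1/(-1/(131 + 3*(-96))) = 1/(-1/(131 - 288)) = 1/(-1/(-157)) = 1/(-1*(-1/157)) = 1/(1/157) = 157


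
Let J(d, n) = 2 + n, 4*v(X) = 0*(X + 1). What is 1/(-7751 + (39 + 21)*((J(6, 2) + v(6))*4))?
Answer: -1/6791 ≈ -0.00014725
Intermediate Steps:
v(X) = 0 (v(X) = (0*(X + 1))/4 = (0*(1 + X))/4 = (¼)*0 = 0)
1/(-7751 + (39 + 21)*((J(6, 2) + v(6))*4)) = 1/(-7751 + (39 + 21)*(((2 + 2) + 0)*4)) = 1/(-7751 + 60*((4 + 0)*4)) = 1/(-7751 + 60*(4*4)) = 1/(-7751 + 60*16) = 1/(-7751 + 960) = 1/(-6791) = -1/6791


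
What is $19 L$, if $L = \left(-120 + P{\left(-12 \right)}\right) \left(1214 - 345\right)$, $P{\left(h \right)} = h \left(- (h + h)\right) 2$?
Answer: $-11491656$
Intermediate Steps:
$P{\left(h \right)} = - 4 h^{2}$ ($P{\left(h \right)} = h \left(- 2 h\right) 2 = - 2 h^{2} \cdot 2 = - 4 h^{2}$)
$L = -604824$ ($L = \left(-120 - 4 \left(-12\right)^{2}\right) \left(1214 - 345\right) = \left(-120 - 576\right) 869 = \left(-696\right) 869 = -604824$)
$19 L = 19 \left(-604824\right) = -11491656$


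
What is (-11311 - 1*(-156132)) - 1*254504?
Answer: -109683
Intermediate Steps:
(-11311 - 1*(-156132)) - 1*254504 = (-11311 + 156132) - 254504 = 144821 - 254504 = -109683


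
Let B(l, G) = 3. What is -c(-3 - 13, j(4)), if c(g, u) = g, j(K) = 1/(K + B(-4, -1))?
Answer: 16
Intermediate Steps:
j(K) = 1/(3 + K) (j(K) = 1/(K + 3) = 1/(3 + K))
-c(-3 - 13, j(4)) = -(-3 - 13) = -1*(-16) = 16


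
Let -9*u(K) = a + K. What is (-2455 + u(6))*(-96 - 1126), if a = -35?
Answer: 26964652/9 ≈ 2.9961e+6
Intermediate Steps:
u(K) = 35/9 - K/9 (u(K) = -(-35 + K)/9 = 35/9 - K/9)
(-2455 + u(6))*(-96 - 1126) = (-2455 + (35/9 - ⅑*6))*(-96 - 1126) = (-2455 + (35/9 - ⅔))*(-1222) = (-2455 + 29/9)*(-1222) = -22066/9*(-1222) = 26964652/9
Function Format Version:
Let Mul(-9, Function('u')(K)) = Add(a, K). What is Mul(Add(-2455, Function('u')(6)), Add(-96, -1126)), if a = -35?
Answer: Rational(26964652, 9) ≈ 2.9961e+6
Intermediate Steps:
Function('u')(K) = Add(Rational(35, 9), Mul(Rational(-1, 9), K)) (Function('u')(K) = Mul(Rational(-1, 9), Add(-35, K)) = Add(Rational(35, 9), Mul(Rational(-1, 9), K)))
Mul(Add(-2455, Function('u')(6)), Add(-96, -1126)) = Mul(Add(-2455, Add(Rational(35, 9), Mul(Rational(-1, 9), 6))), Add(-96, -1126)) = Mul(Add(-2455, Add(Rational(35, 9), Rational(-2, 3))), -1222) = Mul(Add(-2455, Rational(29, 9)), -1222) = Mul(Rational(-22066, 9), -1222) = Rational(26964652, 9)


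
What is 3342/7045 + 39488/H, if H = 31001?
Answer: 381798302/218402045 ≈ 1.7481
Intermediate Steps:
3342/7045 + 39488/H = 3342/7045 + 39488/31001 = 381798302/218402045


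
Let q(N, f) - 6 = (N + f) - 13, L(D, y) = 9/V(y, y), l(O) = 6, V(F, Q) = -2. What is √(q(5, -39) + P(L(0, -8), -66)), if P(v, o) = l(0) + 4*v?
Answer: I*√53 ≈ 7.2801*I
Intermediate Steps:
L(D, y) = -9/2 (L(D, y) = 9/(-2) = 9*(-½) = -9/2)
q(N, f) = -7 + N + f (q(N, f) = 6 + ((N + f) - 13) = 6 + (-13 + N + f) = -7 + N + f)
P(v, o) = 6 + 4*v
√(q(5, -39) + P(L(0, -8), -66)) = √((-7 + 5 - 39) + (6 + 4*(-9/2))) = √(-41 + (6 - 18)) = √(-41 - 12) = √(-53) = I*√53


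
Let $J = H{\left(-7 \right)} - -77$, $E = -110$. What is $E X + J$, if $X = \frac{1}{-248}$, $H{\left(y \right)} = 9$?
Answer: $\frac{10719}{124} \approx 86.444$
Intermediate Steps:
$X = - \frac{1}{248} \approx -0.0040323$
$J = 86$ ($J = 9 - -77 = 9 + 77 = 86$)
$E X + J = \left(-110\right) \left(- \frac{1}{248}\right) + 86 = \frac{55}{124} + 86 = \frac{10719}{124}$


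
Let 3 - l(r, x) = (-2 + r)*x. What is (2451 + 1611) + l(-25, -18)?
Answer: 3579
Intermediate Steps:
l(r, x) = 3 - x*(-2 + r) (l(r, x) = 3 - (-2 + r)*x = 3 - x*(-2 + r))
(2451 + 1611) + l(-25, -18) = (2451 + 1611) + (3 + 2*(-18) - 1*(-25)*(-18)) = 4062 + (3 - 36 - 450) = 4062 - 483 = 3579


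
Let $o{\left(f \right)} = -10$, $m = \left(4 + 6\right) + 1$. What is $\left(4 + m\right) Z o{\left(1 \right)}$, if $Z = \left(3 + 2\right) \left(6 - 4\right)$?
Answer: $-1500$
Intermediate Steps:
$m = 11$ ($m = 10 + 1 = 11$)
$Z = 10$ ($Z = 5 \cdot 2 = 10$)
$\left(4 + m\right) Z o{\left(1 \right)} = \left(4 + 11\right) 10 \left(-10\right) = 15 \cdot 10 \left(-10\right) = 150 \left(-10\right) = -1500$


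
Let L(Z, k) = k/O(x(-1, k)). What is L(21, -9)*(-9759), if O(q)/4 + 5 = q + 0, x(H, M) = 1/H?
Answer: -29277/8 ≈ -3659.6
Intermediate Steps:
O(q) = -20 + 4*q (O(q) = -20 + 4*(q + 0) = -20 + 4*q)
L(Z, k) = -k/24 (L(Z, k) = k/(-20 + 4/(-1)) = k/(-20 + 4*(-1)) = k/(-20 - 4) = k/(-24) = k*(-1/24) = -k/24)
L(21, -9)*(-9759) = -1/24*(-9)*(-9759) = (3/8)*(-9759) = -29277/8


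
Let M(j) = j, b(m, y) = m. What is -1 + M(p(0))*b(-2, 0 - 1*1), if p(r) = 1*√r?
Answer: -1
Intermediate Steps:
p(r) = √r
-1 + M(p(0))*b(-2, 0 - 1*1) = -1 + √0*(-2) = -1 + 0*(-2) = -1 + 0 = -1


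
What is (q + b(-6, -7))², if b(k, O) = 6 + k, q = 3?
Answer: 9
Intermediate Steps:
(q + b(-6, -7))² = (3 + (6 - 6))² = (3 + 0)² = 3² = 9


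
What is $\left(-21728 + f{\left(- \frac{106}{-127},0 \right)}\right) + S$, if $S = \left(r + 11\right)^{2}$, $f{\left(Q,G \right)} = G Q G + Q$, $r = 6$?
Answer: $- \frac{2722647}{127} \approx -21438.0$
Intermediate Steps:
$f{\left(Q,G \right)} = Q + Q G^{2}$ ($f{\left(Q,G \right)} = Q G^{2} + Q = Q + Q G^{2}$)
$S = 289$ ($S = \left(6 + 11\right)^{2} = 17^{2} = 289$)
$\left(-21728 + f{\left(- \frac{106}{-127},0 \right)}\right) + S = \left(-21728 + - \frac{106}{-127} \left(1 + 0^{2}\right)\right) + 289 = \left(-21728 + \left(-106\right) \left(- \frac{1}{127}\right) \left(1 + 0\right)\right) + 289 = \left(-21728 + \frac{106}{127} \cdot 1\right) + 289 = \left(-21728 + \frac{106}{127}\right) + 289 = - \frac{2759350}{127} + 289 = - \frac{2722647}{127}$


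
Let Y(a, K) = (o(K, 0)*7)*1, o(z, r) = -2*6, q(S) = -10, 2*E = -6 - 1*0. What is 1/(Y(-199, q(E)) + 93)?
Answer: ⅑ ≈ 0.11111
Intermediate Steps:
E = -3 (E = (-6 - 1*0)/2 = (-6 + 0)/2 = (½)*(-6) = -3)
o(z, r) = -12
Y(a, K) = -84 (Y(a, K) = -12*7*1 = -84*1 = -84)
1/(Y(-199, q(E)) + 93) = 1/(-84 + 93) = 1/9 = ⅑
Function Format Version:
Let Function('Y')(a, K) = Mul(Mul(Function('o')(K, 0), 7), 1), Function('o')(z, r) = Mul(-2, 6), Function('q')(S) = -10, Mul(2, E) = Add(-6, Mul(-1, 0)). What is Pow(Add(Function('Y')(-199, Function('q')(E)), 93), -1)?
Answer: Rational(1, 9) ≈ 0.11111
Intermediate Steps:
E = -3 (E = Mul(Rational(1, 2), Add(-6, Mul(-1, 0))) = Mul(Rational(1, 2), Add(-6, 0)) = Mul(Rational(1, 2), -6) = -3)
Function('o')(z, r) = -12
Function('Y')(a, K) = -84 (Function('Y')(a, K) = Mul(Mul(-12, 7), 1) = Mul(-84, 1) = -84)
Pow(Add(Function('Y')(-199, Function('q')(E)), 93), -1) = Pow(Add(-84, 93), -1) = Pow(9, -1) = Rational(1, 9)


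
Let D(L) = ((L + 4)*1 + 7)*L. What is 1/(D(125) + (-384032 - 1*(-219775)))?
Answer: -1/147257 ≈ -6.7908e-6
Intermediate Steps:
D(L) = L*(11 + L) (D(L) = ((4 + L)*1 + 7)*L = ((4 + L) + 7)*L = (11 + L)*L = L*(11 + L))
1/(D(125) + (-384032 - 1*(-219775))) = 1/(125*(11 + 125) + (-384032 - 1*(-219775))) = 1/(125*136 + (-384032 + 219775)) = 1/(17000 - 164257) = 1/(-147257) = -1/147257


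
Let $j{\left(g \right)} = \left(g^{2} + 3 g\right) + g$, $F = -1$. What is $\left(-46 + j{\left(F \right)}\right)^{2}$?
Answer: $2401$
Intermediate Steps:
$j{\left(g \right)} = g^{2} + 4 g$
$\left(-46 + j{\left(F \right)}\right)^{2} = \left(-46 - \left(4 - 1\right)\right)^{2} = \left(-46 - 3\right)^{2} = \left(-49\right)^{2} = 2401$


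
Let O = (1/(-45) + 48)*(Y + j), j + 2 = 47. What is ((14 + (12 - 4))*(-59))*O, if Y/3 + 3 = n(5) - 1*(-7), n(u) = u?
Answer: -22419056/5 ≈ -4.4838e+6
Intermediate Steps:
j = 45 (j = -2 + 47 = 45)
Y = 27 (Y = -9 + 3*(5 - 1*(-7)) = -9 + 3*(5 + 7) = -9 + 3*12 = -9 + 36 = 27)
O = 17272/5 (O = (1/(-45) + 48)*(27 + 45) = (-1/45 + 48)*72 = (2159/45)*72 = 17272/5 ≈ 3454.4)
((14 + (12 - 4))*(-59))*O = ((14 + (12 - 4))*(-59))*(17272/5) = ((14 + 8)*(-59))*(17272/5) = (22*(-59))*(17272/5) = -1298*17272/5 = -22419056/5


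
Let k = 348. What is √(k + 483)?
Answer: √831 ≈ 28.827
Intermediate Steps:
√(k + 483) = √(348 + 483) = √831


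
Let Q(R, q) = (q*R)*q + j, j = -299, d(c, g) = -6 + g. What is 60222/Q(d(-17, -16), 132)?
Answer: -60222/383627 ≈ -0.15698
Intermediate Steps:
Q(R, q) = -299 + R*q**2 (Q(R, q) = (q*R)*q - 299 = (R*q)*q - 299 = R*q**2 - 299 = -299 + R*q**2)
60222/Q(d(-17, -16), 132) = 60222/(-299 + (-6 - 16)*132**2) = 60222/(-299 - 22*17424) = 60222/(-299 - 383328) = 60222/(-383627) = 60222*(-1/383627) = -60222/383627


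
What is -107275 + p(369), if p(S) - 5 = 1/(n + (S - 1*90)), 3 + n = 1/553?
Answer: -16372512277/152629 ≈ -1.0727e+5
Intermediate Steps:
n = -1658/553 (n = -3 + 1/553 = -1658/553 ≈ -2.9982)
p(S) = 5 + 1/(-51428/553 + S) (p(S) = 5 + 1/(-1658/553 + (S - 1*90)) = 5 + 1/(-1658/553 + (S - 90)) = 5 + 1/(-1658/553 + (-90 + S)) = 5 + 1/(-51428/553 + S))
-107275 + p(369) = -107275 + (-256587 + 2765*369)/(-51428 + 553*369) = -107275 + (-256587 + 1020285)/(-51428 + 204057) = -107275 + 763698/152629 = -16372512277/152629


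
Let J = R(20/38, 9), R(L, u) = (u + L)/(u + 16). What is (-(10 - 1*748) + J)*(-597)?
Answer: -209386407/475 ≈ -4.4081e+5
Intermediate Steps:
R(L, u) = (L + u)/(16 + u)
J = 181/475 (J = (20/38 + 9)/(16 + 9) = (20*(1/38) + 9)/25 = (10/19 + 9)/25 = (1/25)*(181/19) = 181/475 ≈ 0.38105)
(-(10 - 1*748) + J)*(-597) = (-(10 - 1*748) + 181/475)*(-597) = (-(10 - 748) + 181/475)*(-597) = (-1*(-738) + 181/475)*(-597) = (738 + 181/475)*(-597) = (350731/475)*(-597) = -209386407/475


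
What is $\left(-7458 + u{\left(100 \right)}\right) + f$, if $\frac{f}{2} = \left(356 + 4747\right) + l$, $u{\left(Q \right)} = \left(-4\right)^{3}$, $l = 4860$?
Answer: $12404$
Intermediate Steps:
$u{\left(Q \right)} = -64$
$f = 19926$ ($f = 2 \left(\left(356 + 4747\right) + 4860\right) = 2 \left(5103 + 4860\right) = 2 \cdot 9963 = 19926$)
$\left(-7458 + u{\left(100 \right)}\right) + f = \left(-7458 - 64\right) + 19926 = -7522 + 19926 = 12404$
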